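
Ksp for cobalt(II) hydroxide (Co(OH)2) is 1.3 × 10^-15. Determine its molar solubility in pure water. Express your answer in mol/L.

Co(OH)2(s) ⇌ Co^2+(aq) + 2 OH^-(aq)
Ksp = [Co^2+][OH^-]^2
For each mole of Co(OH)2 that dissolves: [Co^2+] = s, [OH^-] = 2s.
So Ksp = s × (2s)^2 = 4s^3
s^3 = 1.3 × 10^-15 / 4, so s = 6.9 × 10^-6 M

s = 6.9 x 10^-6 M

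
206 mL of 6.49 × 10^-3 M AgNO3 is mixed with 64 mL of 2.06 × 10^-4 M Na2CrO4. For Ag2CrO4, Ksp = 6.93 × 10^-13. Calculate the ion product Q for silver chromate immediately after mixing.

Total volume = 206 + 64 = 270 mL.
[Ag^+] = 6.49 × 10^-3 × (206/270) = 4.952 × 10^-3 M
[CrO4^2-] = 2.06 × 10^-4 × (64/270) = 4.883 x 10^-5 M
Ag2CrO4(s) ⇌ 2 Ag^+(aq) + CrO4^2-(aq), so Q = [Ag^+]^2[CrO4^2-]
Q = (4.952 × 10^-3)^2(4.883 × 10^-5) = 1.20 x 10^-9
Q > Ksp, so Ag2CrO4 will precipitate.

Q ≈ 1.20 x 10^-9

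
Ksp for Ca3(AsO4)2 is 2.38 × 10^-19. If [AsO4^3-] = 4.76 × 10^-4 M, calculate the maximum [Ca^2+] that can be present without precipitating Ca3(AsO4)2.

[Ca^2+] ≈ 1.02e-4 M

Ca3(AsO4)2(s) ⇌ 3 Ca^2+(aq) + 2 AsO4^3-(aq)
Ksp = [Ca^2+]^3[AsO4^3-]^2
Precipitation begins when Q = Ksp. With [AsO4^3-] = 4.76 × 10^-4 M:
2.38 × 10^-19 = (4.76 × 10^-4)^2 × [Ca^2+]^3
[Ca^2+] = (2.38 × 10^-19 / 2.266 × 10^-7)^(1/3) = 1.02 x 10^-4 M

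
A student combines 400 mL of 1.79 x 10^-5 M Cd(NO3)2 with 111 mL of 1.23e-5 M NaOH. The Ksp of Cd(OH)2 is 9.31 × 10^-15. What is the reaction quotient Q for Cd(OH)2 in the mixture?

Total volume = 400 + 111 = 511 mL.
[Cd^2+] = 1.79 × 10^-5 × (400/511) = 1.401 × 10^-5 M
[OH^-] = 1.23 × 10^-5 × (111/511) = 2.672 × 10^-6 M
Cd(OH)2(s) <=> Cd^2+(aq) + 2 OH^-(aq), so Q = [Cd^2+][OH^-]^2
Q = (1.401 × 10^-5)(2.672 × 10^-6)^2 = 1.00 × 10^-16
Q < Ksp, so no precipitate of Cd(OH)2 forms.

Q = 1.00e-16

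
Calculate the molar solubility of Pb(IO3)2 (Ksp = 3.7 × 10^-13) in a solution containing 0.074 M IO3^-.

Pb(IO3)2(s) <=> Pb^2+ + 2 IO3^-
Ksp = [Pb^2+][IO3^-]^2
Let s = moles of Pb(IO3)2 that dissolve per litre. [Pb^2+] = s, [IO3^-] = 0.074 + 2s ≈ 0.074 (Ksp is small, so little additional dissolves).
Ksp ≈ s × (0.074)^2
s = 6.8 × 10^-11 M
Check: 2s = 1.4 x 10^-10 ≪ 0.074, so the approximation is valid.

s ≈ 6.8e-11 M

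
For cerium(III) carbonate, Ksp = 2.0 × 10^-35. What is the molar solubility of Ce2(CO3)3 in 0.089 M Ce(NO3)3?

Ce2(CO3)3(s) ⇌ 2 Ce^3+(aq) + 3 CO3^2-(aq)
Ksp = [Ce^3+]^2[CO3^2-]^3
If s mol/L dissolves here, [Ce^3+] = 0.089 + 2s ≈ 0.089, [CO3^2-] = 3s (common-ion effect: Ce^3+ is already 0.089 M).
Ksp ≈ (0.089)^2 × (3s)^3
s = 4.5 × 10^-12 M
Check: 2s = 9.1 x 10^-12 ≪ 0.089, so the approximation is valid.

4.5 × 10^-12 M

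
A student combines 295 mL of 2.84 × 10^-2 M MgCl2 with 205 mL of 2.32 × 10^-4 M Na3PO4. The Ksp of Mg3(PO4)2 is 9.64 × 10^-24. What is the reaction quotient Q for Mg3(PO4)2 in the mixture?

Total volume = 295 + 205 = 500 mL.
[Mg^2+] = 2.84 × 10^-2 × (295/500) = 1.676 x 10^-2 M
[PO4^3-] = 2.32 × 10^-4 × (205/500) = 9.512 x 10^-5 M
Mg3(PO4)2(s) <=> 3 Mg^2+(aq) + 2 PO4^3-(aq), so Q = [Mg^2+]^3[PO4^3-]^2
Q = (1.676 × 10^-2)^3(9.512 × 10^-5)^2 = 4.26 x 10^-14
Q > Ksp, so Mg3(PO4)2 will precipitate.

Q = 4.26 × 10^-14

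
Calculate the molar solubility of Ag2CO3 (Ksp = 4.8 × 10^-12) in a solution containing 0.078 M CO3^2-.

Ag2CO3(s) ⇌ 2 Ag^+ + CO3^2-
Ksp = [Ag^+]^2[CO3^2-]
Let s = moles of Ag2CO3 that dissolve per litre. [Ag^+] = 2s, [CO3^2-] = 0.078 + s ≈ 0.078 (common-ion effect: CO3^2- is already 0.078 M).
Ksp ≈ (2s)^2 × 0.078
s = 3.9 x 10^-6 M
Check: s = 3.9 × 10^-6 ≪ 0.078, so the approximation is valid.

s ≈ 3.9 × 10^-6 M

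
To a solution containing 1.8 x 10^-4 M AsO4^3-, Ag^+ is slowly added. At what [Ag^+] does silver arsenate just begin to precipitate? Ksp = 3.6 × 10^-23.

Ag3AsO4(s) <=> 3 Ag^+(aq) + AsO4^3-(aq)
Ksp = [Ag^+]^3[AsO4^3-]
Precipitation begins when Q = Ksp. With [AsO4^3-] = 1.8 x 10^-4 M:
3.6 × 10^-23 = (1.8 x 10^-4) × [Ag^+]^3
[Ag^+] = (3.6 × 10^-23 / 1.8 × 10^-4)^(1/3) = 5.8 x 10^-7 M

[Ag^+] ≈ 5.8 × 10^-7 M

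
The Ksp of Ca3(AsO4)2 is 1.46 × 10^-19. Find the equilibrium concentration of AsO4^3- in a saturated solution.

Ca3(AsO4)2(s) ⇌ 3 Ca^2+ + 2 AsO4^3-
Ksp = [Ca^2+]^3[AsO4^3-]^2
If s mol/L of Ca3(AsO4)2 dissolves, [Ca^2+] = 3s and [AsO4^3-] = 2s.
Ksp = (3s)^3(2s)^2 = 108s^5
Solving, s = (1.46 × 10^-19/108)^(1/5) = 6.702 x 10^-5 M
[AsO4^3-] = 2s = 1.34 × 10^-4 M

[AsO4^3-] ≈ 1.34e-4 M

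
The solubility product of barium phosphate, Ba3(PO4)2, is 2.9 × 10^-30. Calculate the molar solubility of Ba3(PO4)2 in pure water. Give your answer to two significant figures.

s ≈ 4.9 × 10^-7 M

Ba3(PO4)2(s) <=> 3 Ba^2+(aq) + 2 PO4^3-(aq)
Ksp = [Ba^2+]^3[PO4^3-]^2
With molar solubility s: [Ba^2+] = 3s, [PO4^3-] = 2s.
Ksp = (3s)^3(2s)^2 = 108s^5
s^5 = 2.9 × 10^-30 / 108, so s = 4.9 x 10^-7 M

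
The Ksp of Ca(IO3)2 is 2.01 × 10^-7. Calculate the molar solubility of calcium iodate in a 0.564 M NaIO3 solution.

s = 6.32e-7 M

Ca(IO3)2(s) ⇌ Ca^2+(aq) + 2 IO3^-(aq)
Ksp = [Ca^2+][IO3^-]^2
If s mol/L dissolves here, [Ca^2+] = s, [IO3^-] = 0.564 + 2s ≈ 0.564 (common-ion effect: IO3^- is already 0.564 M).
Ksp ≈ s × (0.564)^2
s = 6.32 × 10^-7 M
Check: 2s = 1.3 x 10^-6 ≪ 0.564, so the approximation is valid.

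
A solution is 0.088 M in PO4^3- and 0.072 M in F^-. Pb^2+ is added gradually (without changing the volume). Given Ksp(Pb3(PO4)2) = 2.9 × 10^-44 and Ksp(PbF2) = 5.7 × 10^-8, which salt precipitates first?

Pb3(PO4)2

Each salt begins to precipitate when Q = Ksp, i.e. when [Pb^2+] reaches its threshold.
For Pb3(PO4)2: 2.9 × 10^-44 = (0.088)^2 × [Pb^2+]^3  ⇒  [Pb^2+] = 1.6 × 10^-14 M.
For PbF2: 5.7 × 10^-8 = (0.072)^2 × [Pb^2+]  ⇒  [Pb^2+] = 1.1 x 10^-5 M.
The salt with the lower threshold [Pb^2+] precipitates first: Pb3(PO4)2.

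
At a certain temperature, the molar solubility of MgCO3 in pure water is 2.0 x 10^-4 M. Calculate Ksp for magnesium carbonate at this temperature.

MgCO3(s) <=> Mg^2+ + CO3^2-
If s mol/L of MgCO3 dissolves, [Mg^2+] = s and [CO3^2-] = s.
Ksp = [Mg^2+][CO3^2-]
Ksp = s × s = s^2
With s = 2.0 x 10^-4: Ksp = 4.0 x 10^-8

4.0 × 10^-8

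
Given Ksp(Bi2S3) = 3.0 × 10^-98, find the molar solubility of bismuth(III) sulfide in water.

s = 1.2 × 10^-20 M

Bi2S3(s) ⇌ 2 Bi^3+ + 3 S^2-
Ksp = [Bi^3+]^2[S^2-]^3
If s mol/L of Bi2S3 dissolves, [Bi^3+] = 2s and [S^2-] = 3s.
So Ksp = (2s)^2 × (3s)^3 = 108s^5
s = (3.0 × 10^-98 / 108)^(1/5) = 1.2 x 10^-20 M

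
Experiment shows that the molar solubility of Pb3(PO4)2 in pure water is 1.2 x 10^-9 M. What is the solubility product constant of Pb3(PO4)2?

Ksp = 2.7 x 10^-43

Pb3(PO4)2(s) ⇌ 3 Pb^2+ + 2 PO4^3-
Let s = molar solubility. Then [Pb^2+] = 3s and [PO4^3-] = 2s.
Ksp = [Pb^2+]^3[PO4^3-]^2
Substituting: Ksp = (3s)^3(2s)^2 = 108s^5
Ksp = 108 × (1.2 × 10^-9)^5 = 2.7 × 10^-43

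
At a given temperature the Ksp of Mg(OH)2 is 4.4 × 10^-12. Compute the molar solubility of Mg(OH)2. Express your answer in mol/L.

Mg(OH)2(s) ⇌ Mg^2+ + 2 OH^-
Ksp = [Mg^2+][OH^-]^2
For each mole of Mg(OH)2 that dissolves: [Mg^2+] = s, [OH^-] = 2s.
So Ksp = s × (2s)^2 = 4s^3
Solving, s = (4.4 × 10^-12/4)^(1/3) = 1.0 x 10^-4 M

s ≈ 1.0 x 10^-4 M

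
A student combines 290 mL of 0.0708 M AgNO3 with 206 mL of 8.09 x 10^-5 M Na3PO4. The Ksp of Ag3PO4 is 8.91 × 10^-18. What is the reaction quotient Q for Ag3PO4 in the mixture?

2.38e-9

Total volume = 290 + 206 = 496 mL.
[Ag^+] = 7.08 × 10^-2 × (290/496) = 4.140 x 10^-2 M
[PO4^3-] = 8.09 × 10^-5 × (206/496) = 3.360 × 10^-5 M
Ag3PO4(s) <=> 3 Ag^+ + PO4^3-, so Q = [Ag^+]^3[PO4^3-]
Q = (4.140 × 10^-2)^3(3.360 × 10^-5) = 2.38 × 10^-9
Q > Ksp, so Ag3PO4 will precipitate.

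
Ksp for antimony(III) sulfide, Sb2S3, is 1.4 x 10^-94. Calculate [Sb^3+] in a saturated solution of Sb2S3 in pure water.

1.3 × 10^-19 M

Sb2S3(s) ⇌ 2 Sb^3+ + 3 S^2-
Ksp = [Sb^3+]^2[S^2-]^3
If s mol/L of Sb2S3 dissolves, [Sb^3+] = 2s and [S^2-] = 3s.
Substituting: Ksp = (2s)^2(3s)^3 = 108s^5
s = (1.4 x 10^-94 / 108)^(1/5) = 6.65 x 10^-20 M
[Sb^3+] = 2s = 1.3 × 10^-19 M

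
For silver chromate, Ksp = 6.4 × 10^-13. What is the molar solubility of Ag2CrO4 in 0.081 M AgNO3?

s = 9.8e-11 M

Ag2CrO4(s) <=> 2 Ag^+(aq) + CrO4^2-(aq)
Ksp = [Ag^+]^2[CrO4^2-]
Let s be the molar solubility in this solution. [Ag^+] = 0.081 + 2s ≈ 0.081, [CrO4^2-] = s (Ksp is small, so little additional dissolves).
Ksp ≈ (0.081)^2 × s
s = 9.8 × 10^-11 M
Check: 2s = 2.0 × 10^-10 ≪ 0.081, so the approximation is valid.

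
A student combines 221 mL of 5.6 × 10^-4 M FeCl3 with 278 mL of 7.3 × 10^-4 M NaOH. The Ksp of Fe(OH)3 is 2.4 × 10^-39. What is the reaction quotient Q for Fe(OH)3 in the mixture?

Total volume = 221 + 278 = 499 mL.
[Fe^3+] = 5.6 x 10^-4 × (221/499) = 2.48 × 10^-4 M
[OH^-] = 7.3 × 10^-4 × (278/499) = 4.07 × 10^-4 M
Fe(OH)3(s) <=> Fe^3+ + 3 OH^-, so Q = [Fe^3+][OH^-]^3
Q = (2.48 × 10^-4)(4.07 x 10^-4)^3 = 1.7 × 10^-14
Q > Ksp, so Fe(OH)3 will precipitate.

Q ≈ 1.7 x 10^-14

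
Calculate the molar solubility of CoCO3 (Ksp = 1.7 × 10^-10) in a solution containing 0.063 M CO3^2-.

s ≈ 2.7 x 10^-9 M

CoCO3(s) <=> Co^2+ + CO3^2-
Ksp = [Co^2+][CO3^2-]
If s mol/L dissolves here, [Co^2+] = s, [CO3^2-] = 0.063 + s ≈ 0.063 (since the CO3^2- already present dominates).
Ksp ≈ s × 0.063
s = 2.7 x 10^-9 M
Check: s = 2.7 × 10^-9 ≪ 0.063, so the approximation is valid.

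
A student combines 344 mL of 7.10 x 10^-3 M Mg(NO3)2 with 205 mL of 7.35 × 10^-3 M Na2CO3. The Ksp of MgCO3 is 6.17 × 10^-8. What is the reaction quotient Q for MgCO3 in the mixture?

1.22 x 10^-5

Total volume = 344 + 205 = 549 mL.
[Mg^2+] = 7.10 x 10^-3 × (344/549) = 4.449 × 10^-3 M
[CO3^2-] = 7.35 × 10^-3 × (205/549) = 2.745 x 10^-3 M
MgCO3(s) ⇌ Mg^2+ + CO3^2-, so Q = [Mg^2+][CO3^2-]
Q = (4.449 × 10^-3)(2.745 x 10^-3) = 1.22 x 10^-5
Q > Ksp, so MgCO3 will precipitate.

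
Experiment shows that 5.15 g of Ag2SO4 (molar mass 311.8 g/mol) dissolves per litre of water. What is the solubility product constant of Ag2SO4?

Ksp = 1.80 × 10^-5

Molar solubility s = (5.15 g/L) / (311.8 g/mol) = 1.652 x 10^-2 M.
Ag2SO4(s) ⇌ 2 Ag^+ + SO4^2-
If s mol/L of Ag2SO4 dissolves, [Ag^+] = 2s and [SO4^2-] = s.
Ksp = [Ag^+]^2[SO4^2-]
Ksp = (2s)^2s = 4s^3
With s = 1.652 × 10^-2: Ksp = 1.80 x 10^-5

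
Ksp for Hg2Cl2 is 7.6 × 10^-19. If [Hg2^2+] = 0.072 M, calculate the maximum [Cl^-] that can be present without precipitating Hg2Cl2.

Hg2Cl2(s) ⇌ Hg2^2+(aq) + 2 Cl^-(aq)
Ksp = [Hg2^2+][Cl^-]^2
Precipitation begins when Q = Ksp. With [Hg2^2+] = 0.072 M:
7.6 × 10^-19 = (0.072) × [Cl^-]^2
[Cl^-] = (7.6 × 10^-19 / 7.2 x 10^-2)^(1/2) = 3.2 × 10^-9 M

3.2 × 10^-9 M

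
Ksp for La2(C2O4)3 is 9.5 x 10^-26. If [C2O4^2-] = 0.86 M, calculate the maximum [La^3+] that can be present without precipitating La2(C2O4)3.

La2(C2O4)3(s) <=> 2 La^3+ + 3 C2O4^2-
Ksp = [La^3+]^2[C2O4^2-]^3
Precipitation begins when Q = Ksp. With [C2O4^2-] = 0.86 M:
9.5 x 10^-26 = (0.86)^3 × [La^3+]^2
[La^3+] = (9.5 x 10^-26 / 6.36 x 10^-1)^(1/2) = 3.9 × 10^-13 M

[La^3+] = 3.9 × 10^-13 M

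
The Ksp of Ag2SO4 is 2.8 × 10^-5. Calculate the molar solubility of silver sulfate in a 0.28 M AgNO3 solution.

s ≈ 3.6e-4 M

Ag2SO4(s) <=> 2 Ag^+(aq) + SO4^2-(aq)
Ksp = [Ag^+]^2[SO4^2-]
Let s be the molar solubility in this solution. [Ag^+] = 0.28 + 2s ≈ 0.28, [SO4^2-] = s (common-ion effect: Ag^+ is already 0.28 M).
Ksp ≈ (0.28)^2 × s
s = 3.6 × 10^-4 M
Check: 2s = 7.1 × 10^-4 ≪ 0.28, so the approximation is valid.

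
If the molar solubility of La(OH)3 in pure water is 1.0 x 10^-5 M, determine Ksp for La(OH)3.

La(OH)3(s) ⇌ La^3+(aq) + 3 OH^-(aq)
If s mol/L of La(OH)3 dissolves, [La^3+] = s and [OH^-] = 3s.
Ksp = [La^3+][OH^-]^3
Ksp = s(3s)^3 = 27s^4
Ksp = 27 × (1.0 × 10^-5)^4 = 2.7 × 10^-19

Ksp = 2.7 x 10^-19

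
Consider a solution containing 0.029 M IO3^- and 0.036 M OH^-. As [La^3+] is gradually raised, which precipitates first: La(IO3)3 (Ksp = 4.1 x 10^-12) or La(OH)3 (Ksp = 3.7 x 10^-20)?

Precipitation of each salt starts when its ion product equals its Ksp.
For La(IO3)3: 4.1 x 10^-12 = (0.029)^3 × [La^3+]  ⇒  [La^3+] = 1.7 × 10^-7 M.
For La(OH)3: 3.7 x 10^-20 = (0.036)^3 × [La^3+]  ⇒  [La^3+] = 7.9 × 10^-16 M.
The salt with the lower threshold [La^3+] precipitates first: La(OH)3.

La(OH)3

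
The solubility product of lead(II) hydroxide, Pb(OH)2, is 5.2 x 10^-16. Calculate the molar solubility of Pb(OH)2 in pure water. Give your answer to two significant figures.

5.1 x 10^-6 M

Pb(OH)2(s) <=> Pb^2+(aq) + 2 OH^-(aq)
Ksp = [Pb^2+][OH^-]^2
If s mol/L of Pb(OH)2 dissolves, [Pb^2+] = s and [OH^-] = 2s.
So Ksp = s × (2s)^2 = 4s^3
s = (5.2 x 10^-16 / 4)^(1/3) = 5.1 × 10^-6 M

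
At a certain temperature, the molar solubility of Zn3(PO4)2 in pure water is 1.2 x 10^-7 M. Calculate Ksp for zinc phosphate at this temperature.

Zn3(PO4)2(s) ⇌ 3 Zn^2+ + 2 PO4^3-
With molar solubility s: [Zn^2+] = 3s, [PO4^3-] = 2s.
Ksp = [Zn^2+]^3[PO4^3-]^2
So Ksp = (3s)^3 × (2s)^2 = 108s^5
Ksp = 108 × (1.2 x 10^-7)^5 = 2.7 x 10^-33

2.7 × 10^-33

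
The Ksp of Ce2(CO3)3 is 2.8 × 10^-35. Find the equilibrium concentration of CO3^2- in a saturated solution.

Ce2(CO3)3(s) ⇌ 2 Ce^3+(aq) + 3 CO3^2-(aq)
Ksp = [Ce^3+]^2[CO3^2-]^3
For each mole of Ce2(CO3)3 that dissolves: [Ce^3+] = 2s, [CO3^2-] = 3s.
So Ksp = (2s)^2 × (3s)^3 = 108s^5
s = (2.8 × 10^-35 / 108)^(1/5) = 4.82 x 10^-8 M
[CO3^2-] = 3s = 1.4 × 10^-7 M

1.4 × 10^-7 M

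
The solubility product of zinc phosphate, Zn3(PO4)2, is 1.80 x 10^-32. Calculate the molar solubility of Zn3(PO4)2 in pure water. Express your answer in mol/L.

s = 1.76 x 10^-7 M

Zn3(PO4)2(s) <=> 3 Zn^2+ + 2 PO4^3-
Ksp = [Zn^2+]^3[PO4^3-]^2
For each mole of Zn3(PO4)2 that dissolves: [Zn^2+] = 3s, [PO4^3-] = 2s.
So Ksp = (3s)^3 × (2s)^2 = 108s^5
s^5 = 1.80 x 10^-32 / 108, so s = 1.76 × 10^-7 M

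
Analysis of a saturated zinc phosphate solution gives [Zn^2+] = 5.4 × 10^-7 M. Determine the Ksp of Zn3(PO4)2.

Zn3(PO4)2(s) ⇌ 3 Zn^2+(aq) + 2 PO4^3-(aq)
Stoichiometry gives [PO4^3-] = (2/3)[Zn^2+] = 3.60 x 10^-7 M.
Ksp = [Zn^2+]^3[PO4^3-]^2
Ksp = (5.4 x 10^-7)^3 × (3.60 x 10^-7)^2 = 2.0 x 10^-32

Ksp ≈ 2.0e-32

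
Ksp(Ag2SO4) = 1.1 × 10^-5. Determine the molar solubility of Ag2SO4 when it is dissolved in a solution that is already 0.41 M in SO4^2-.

Ag2SO4(s) ⇌ 2 Ag^+(aq) + SO4^2-(aq)
Ksp = [Ag^+]^2[SO4^2-]
Let s be the molar solubility in this solution. [Ag^+] = 2s, [SO4^2-] = 0.41 + s ≈ 0.41 (common-ion effect: SO4^2- is already 0.41 M).
Ksp ≈ (2s)^2 × 0.41
s = 2.6 x 10^-3 M
Check: s = 2.6 × 10^-3 ≪ 0.41, so the approximation is valid.

2.6 x 10^-3 M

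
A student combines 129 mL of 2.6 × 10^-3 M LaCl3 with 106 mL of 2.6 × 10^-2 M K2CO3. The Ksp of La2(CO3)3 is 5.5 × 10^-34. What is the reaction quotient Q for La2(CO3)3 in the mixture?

Total volume = 129 + 106 = 235 mL.
[La^3+] = 2.6 x 10^-3 × (129/235) = 1.43 x 10^-3 M
[CO3^2-] = 2.6 x 10^-2 × (106/235) = 1.17 x 10^-2 M
La2(CO3)3(s) ⇌ 2 La^3+(aq) + 3 CO3^2-(aq), so Q = [La^3+]^2[CO3^2-]^3
Q = (1.43 x 10^-3)^2(1.17 × 10^-2)^3 = 3.3 x 10^-12
Q > Ksp, so La2(CO3)3 will precipitate.

Q = 3.3e-12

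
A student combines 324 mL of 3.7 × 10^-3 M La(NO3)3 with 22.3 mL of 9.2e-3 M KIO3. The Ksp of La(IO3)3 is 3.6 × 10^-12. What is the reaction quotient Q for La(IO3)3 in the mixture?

7.2 x 10^-13

Total volume = 324 + 22.3 = 346.3 mL.
[La^3+] = 3.7 x 10^-3 × (324/346.3) = 3.46 × 10^-3 M
[IO3^-] = 9.2 × 10^-3 × (22.3/346.3) = 5.92 × 10^-4 M
La(IO3)3(s) ⇌ La^3+(aq) + 3 IO3^-(aq), so Q = [La^3+][IO3^-]^3
Q = (3.46 × 10^-3)(5.92 × 10^-4)^3 = 7.2 x 10^-13
Q < Ksp, so no precipitate of La(IO3)3 forms.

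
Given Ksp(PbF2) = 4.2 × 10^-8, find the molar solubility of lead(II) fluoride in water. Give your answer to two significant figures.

PbF2(s) <=> Pb^2+ + 2 F^-
Ksp = [Pb^2+][F^-]^2
For each mole of PbF2 that dissolves: [Pb^2+] = s, [F^-] = 2s.
Substituting: Ksp = s(2s)^2 = 4s^3
Solving, s = (4.2 × 10^-8/4)^(1/3) = 2.2 × 10^-3 M

s = 2.2 x 10^-3 M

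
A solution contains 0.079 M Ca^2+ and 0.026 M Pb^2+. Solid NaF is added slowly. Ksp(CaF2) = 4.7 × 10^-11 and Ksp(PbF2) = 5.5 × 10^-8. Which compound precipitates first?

Precipitation of each salt starts when its ion product equals its Ksp.
For CaF2: 4.7 × 10^-11 = 0.079 × [F^-]^2  ⇒  [F^-] = 2.4 × 10^-5 M.
For PbF2: 5.5 × 10^-8 = 0.026 × [F^-]^2  ⇒  [F^-] = 1.5 × 10^-3 M.
The salt with the lower threshold [F^-] precipitates first: CaF2.

CaF2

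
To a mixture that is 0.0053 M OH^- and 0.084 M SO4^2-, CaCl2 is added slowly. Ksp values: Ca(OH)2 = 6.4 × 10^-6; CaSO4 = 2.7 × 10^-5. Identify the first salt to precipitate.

CaSO4

Each salt begins to precipitate when Q = Ksp, i.e. when [Ca^2+] reaches its threshold.
For Ca(OH)2: 6.4 × 10^-6 = (0.0053)^2 × [Ca^2+]  ⇒  [Ca^2+] = 2.3 x 10^-1 M.
For CaSO4: 2.7 × 10^-5 = 0.084 × [Ca^2+]  ⇒  [Ca^2+] = 3.2 × 10^-4 M.
The salt with the lower threshold [Ca^2+] precipitates first: CaSO4.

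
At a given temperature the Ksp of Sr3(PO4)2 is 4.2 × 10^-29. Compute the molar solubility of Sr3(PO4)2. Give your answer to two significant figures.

s = 8.3e-7 M

Sr3(PO4)2(s) ⇌ 3 Sr^2+ + 2 PO4^3-
Ksp = [Sr^2+]^3[PO4^3-]^2
Let s = molar solubility. Then [Sr^2+] = 3s and [PO4^3-] = 2s.
So Ksp = (3s)^3 × (2s)^2 = 108s^5
s^5 = 4.2 × 10^-29 / 108, so s = 8.3 x 10^-7 M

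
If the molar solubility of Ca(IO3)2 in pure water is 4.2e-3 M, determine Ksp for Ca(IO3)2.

Ca(IO3)2(s) ⇌ Ca^2+(aq) + 2 IO3^-(aq)
With molar solubility s: [Ca^2+] = s, [IO3^-] = 2s.
Ksp = [Ca^2+][IO3^-]^2
Ksp = s(2s)^2 = 4s^3
Ksp = 4 × (4.2 × 10^-3)^3 = 3.0 × 10^-7

Ksp ≈ 3.0e-7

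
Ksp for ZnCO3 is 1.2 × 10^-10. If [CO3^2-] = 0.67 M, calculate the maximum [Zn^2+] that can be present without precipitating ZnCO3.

[Zn^2+] = 1.8e-10 M

ZnCO3(s) ⇌ Zn^2+ + CO3^2-
Ksp = [Zn^2+][CO3^2-]
Precipitation begins when Q = Ksp. With [CO3^2-] = 0.67 M:
1.2 × 10^-10 = (0.67) × [Zn^2+]
[Zn^2+] = (1.2 × 10^-10 / 6.7 x 10^-1) = 1.8 × 10^-10 M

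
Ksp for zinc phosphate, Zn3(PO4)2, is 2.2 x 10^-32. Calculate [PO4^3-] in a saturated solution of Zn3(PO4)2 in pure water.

Zn3(PO4)2(s) <=> 3 Zn^2+ + 2 PO4^3-
Ksp = [Zn^2+]^3[PO4^3-]^2
Let s = molar solubility. Then [Zn^2+] = 3s and [PO4^3-] = 2s.
So Ksp = (3s)^3 × (2s)^2 = 108s^5
s^5 = 2.2 x 10^-32 / 108, so s = 1.83 × 10^-7 M
[PO4^3-] = 2s = 3.7 × 10^-7 M

[PO4^3-] = 3.7 × 10^-7 M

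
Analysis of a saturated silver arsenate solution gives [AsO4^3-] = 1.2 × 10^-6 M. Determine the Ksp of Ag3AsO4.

Ksp ≈ 5.6e-23

Ag3AsO4(s) ⇌ 3 Ag^+ + AsO4^3-
Stoichiometry gives [Ag^+] = (3/1)[AsO4^3-] = 3.60 × 10^-6 M.
Ksp = [Ag^+]^3[AsO4^3-]
Ksp = (3.60 × 10^-6)^3 × 1.2 x 10^-6 = 5.6 x 10^-23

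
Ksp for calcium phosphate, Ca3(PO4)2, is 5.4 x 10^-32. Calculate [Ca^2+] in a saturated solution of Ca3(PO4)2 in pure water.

Ca3(PO4)2(s) ⇌ 3 Ca^2+ + 2 PO4^3-
Ksp = [Ca^2+]^3[PO4^3-]^2
If s mol/L of Ca3(PO4)2 dissolves, [Ca^2+] = 3s and [PO4^3-] = 2s.
Substituting: Ksp = (3s)^3(2s)^2 = 108s^5
s = (5.4 x 10^-32 / 108)^(1/5) = 2.19 × 10^-7 M
[Ca^2+] = 3s = 6.6 × 10^-7 M

[Ca^2+] = 6.6 x 10^-7 M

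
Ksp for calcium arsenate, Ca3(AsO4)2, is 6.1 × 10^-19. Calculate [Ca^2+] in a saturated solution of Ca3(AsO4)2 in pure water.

[Ca^2+] ≈ 2.7e-4 M

Ca3(AsO4)2(s) ⇌ 3 Ca^2+(aq) + 2 AsO4^3-(aq)
Ksp = [Ca^2+]^3[AsO4^3-]^2
If s mol/L of Ca3(AsO4)2 dissolves, [Ca^2+] = 3s and [AsO4^3-] = 2s.
Substituting: Ksp = (3s)^3(2s)^2 = 108s^5
s^5 = 6.1 × 10^-19 / 108, so s = 8.92 × 10^-5 M
[Ca^2+] = 3s = 2.7 × 10^-4 M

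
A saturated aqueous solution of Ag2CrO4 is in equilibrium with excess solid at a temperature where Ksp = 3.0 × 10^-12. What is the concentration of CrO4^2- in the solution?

Ag2CrO4(s) ⇌ 2 Ag^+(aq) + CrO4^2-(aq)
Ksp = [Ag^+]^2[CrO4^2-]
If s mol/L of Ag2CrO4 dissolves, [Ag^+] = 2s and [CrO4^2-] = s.
So Ksp = (2s)^2 × s = 4s^3
Solving, s = (3.0 × 10^-12/4)^(1/3) = 9.09 × 10^-5 M
[CrO4^2-] = s = 9.1 × 10^-5 M

[CrO4^2-] = 9.1e-5 M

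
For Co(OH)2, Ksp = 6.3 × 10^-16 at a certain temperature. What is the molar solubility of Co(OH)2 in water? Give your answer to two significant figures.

Co(OH)2(s) ⇌ Co^2+(aq) + 2 OH^-(aq)
Ksp = [Co^2+][OH^-]^2
Let s = molar solubility. Then [Co^2+] = s and [OH^-] = 2s.
Substituting: Ksp = s(2s)^2 = 4s^3
s = (6.3 × 10^-16 / 4)^(1/3) = 5.4 x 10^-6 M

5.4 x 10^-6 M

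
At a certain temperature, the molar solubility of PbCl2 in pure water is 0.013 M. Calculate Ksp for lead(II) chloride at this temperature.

PbCl2(s) ⇌ Pb^2+(aq) + 2 Cl^-(aq)
With molar solubility s: [Pb^2+] = s, [Cl^-] = 2s.
Ksp = [Pb^2+][Cl^-]^2
Ksp = s(2s)^2 = 4s^3
Ksp = 4 × (1.3 × 10^-2)^3 = 8.8 × 10^-6

Ksp = 8.8 × 10^-6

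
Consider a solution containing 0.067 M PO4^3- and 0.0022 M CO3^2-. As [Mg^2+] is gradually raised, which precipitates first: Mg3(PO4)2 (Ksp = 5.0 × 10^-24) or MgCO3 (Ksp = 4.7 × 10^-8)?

Each salt begins to precipitate when Q = Ksp, i.e. when [Mg^2+] reaches its threshold.
For Mg3(PO4)2: 5.0 × 10^-24 = (0.067)^2 × [Mg^2+]^3  ⇒  [Mg^2+] = 1.0 × 10^-7 M.
For MgCO3: 4.7 × 10^-8 = 0.0022 × [Mg^2+]  ⇒  [Mg^2+] = 2.1 × 10^-5 M.
The salt with the lower threshold [Mg^2+] precipitates first: Mg3(PO4)2.

Mg3(PO4)2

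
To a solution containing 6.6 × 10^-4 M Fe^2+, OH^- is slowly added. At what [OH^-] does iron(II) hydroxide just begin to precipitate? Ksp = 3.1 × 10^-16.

[OH^-] ≈ 6.9 × 10^-7 M

Fe(OH)2(s) <=> Fe^2+ + 2 OH^-
Ksp = [Fe^2+][OH^-]^2
Precipitation begins when Q = Ksp. With [Fe^2+] = 6.6 × 10^-4 M:
3.1 × 10^-16 = (6.6 × 10^-4) × [OH^-]^2
[OH^-] = (3.1 × 10^-16 / 6.6 × 10^-4)^(1/2) = 6.9 x 10^-7 M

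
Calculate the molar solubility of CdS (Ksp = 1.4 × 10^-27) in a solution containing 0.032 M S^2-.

CdS(s) ⇌ Cd^2+(aq) + S^2-(aq)
Ksp = [Cd^2+][S^2-]
Let s be the molar solubility in this solution. [Cd^2+] = s, [S^2-] = 0.032 + s ≈ 0.032 (Ksp is small, so little additional dissolves).
Ksp ≈ s × 0.032
s = 4.4 × 10^-26 M
Check: s = 4.4 × 10^-26 ≪ 0.032, so the approximation is valid.

s ≈ 4.4 x 10^-26 M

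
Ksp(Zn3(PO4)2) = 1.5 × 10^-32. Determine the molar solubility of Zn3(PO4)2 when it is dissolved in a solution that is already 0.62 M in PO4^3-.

s = 1.1 x 10^-11 M

Zn3(PO4)2(s) ⇌ 3 Zn^2+(aq) + 2 PO4^3-(aq)
Ksp = [Zn^2+]^3[PO4^3-]^2
If s mol/L dissolves here, [Zn^2+] = 3s, [PO4^3-] = 0.62 + 2s ≈ 0.62 (common-ion effect: PO4^3- is already 0.62 M).
Ksp ≈ (3s)^3 × (0.62)^2
s = 1.1 × 10^-11 M
Check: 2s = 2.3 x 10^-11 ≪ 0.62, so the approximation is valid.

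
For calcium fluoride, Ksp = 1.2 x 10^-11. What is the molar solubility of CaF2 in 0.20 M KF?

s = 3.0e-10 M

CaF2(s) ⇌ Ca^2+ + 2 F^-
Ksp = [Ca^2+][F^-]^2
Let s be the molar solubility in this solution. [Ca^2+] = s, [F^-] = 0.20 + 2s ≈ 0.20 (since F^- from KF dominates).
Ksp ≈ s × (0.20)^2
s = 3.0 × 10^-10 M
Check: 2s = 6.0 × 10^-10 ≪ 0.20, so the approximation is valid.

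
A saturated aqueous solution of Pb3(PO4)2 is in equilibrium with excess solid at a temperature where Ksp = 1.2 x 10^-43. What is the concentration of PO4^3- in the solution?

Pb3(PO4)2(s) ⇌ 3 Pb^2+(aq) + 2 PO4^3-(aq)
Ksp = [Pb^2+]^3[PO4^3-]^2
For each mole of Pb3(PO4)2 that dissolves: [Pb^2+] = 3s, [PO4^3-] = 2s.
Ksp = (3s)^3(2s)^2 = 108s^5
s^5 = 1.2 x 10^-43 / 108, so s = 1.02 × 10^-9 M
[PO4^3-] = 2s = 2.0 × 10^-9 M

[PO4^3-] ≈ 2.0 × 10^-9 M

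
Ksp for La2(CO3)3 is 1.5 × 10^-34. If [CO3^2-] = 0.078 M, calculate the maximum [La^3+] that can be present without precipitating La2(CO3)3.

La2(CO3)3(s) <=> 2 La^3+ + 3 CO3^2-
Ksp = [La^3+]^2[CO3^2-]^3
Precipitation begins when Q = Ksp. With [CO3^2-] = 0.078 M:
1.5 × 10^-34 = (0.078)^3 × [La^3+]^2
[La^3+] = (1.5 × 10^-34 / 4.75 x 10^-4)^(1/2) = 5.6 × 10^-16 M

[La^3+] = 5.6e-16 M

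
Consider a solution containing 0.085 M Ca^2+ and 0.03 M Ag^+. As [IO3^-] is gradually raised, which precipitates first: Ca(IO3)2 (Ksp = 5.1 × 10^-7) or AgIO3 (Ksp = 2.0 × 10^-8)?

Precipitation of each salt starts when its ion product equals its Ksp.
For Ca(IO3)2: 5.1 × 10^-7 = 0.085 × [IO3^-]^2  ⇒  [IO3^-] = 2.4 × 10^-3 M.
For AgIO3: 2.0 × 10^-8 = 0.03 × [IO3^-]  ⇒  [IO3^-] = 6.7 × 10^-7 M.
The salt with the lower threshold [IO3^-] precipitates first: AgIO3.

AgIO3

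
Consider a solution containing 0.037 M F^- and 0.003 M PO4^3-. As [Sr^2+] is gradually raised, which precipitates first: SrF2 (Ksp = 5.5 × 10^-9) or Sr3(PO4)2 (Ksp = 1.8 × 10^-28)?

Precipitation of each salt starts when its ion product equals its Ksp.
For SrF2: 5.5 × 10^-9 = (0.037)^2 × [Sr^2+]  ⇒  [Sr^2+] = 4.0 x 10^-6 M.
For Sr3(PO4)2: 1.8 × 10^-28 = (0.003)^2 × [Sr^2+]^3  ⇒  [Sr^2+] = 2.7 x 10^-8 M.
The salt with the lower threshold [Sr^2+] precipitates first: Sr3(PO4)2.

Sr3(PO4)2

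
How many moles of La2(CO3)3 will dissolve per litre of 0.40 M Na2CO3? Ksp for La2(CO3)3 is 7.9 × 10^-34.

La2(CO3)3(s) <=> 2 La^3+(aq) + 3 CO3^2-(aq)
Ksp = [La^3+]^2[CO3^2-]^3
Let s = moles of La2(CO3)3 that dissolve per litre. [La^3+] = 2s, [CO3^2-] = 0.40 + 3s ≈ 0.40 (Ksp is small, so little additional dissolves).
Ksp ≈ (2s)^2 × (0.40)^3
s = 5.6 × 10^-17 M
Check: 3s = 1.7 × 10^-16 ≪ 0.40, so the approximation is valid.

5.6 x 10^-17 M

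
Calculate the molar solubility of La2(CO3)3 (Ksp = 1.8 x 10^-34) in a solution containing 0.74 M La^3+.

s = 2.3 × 10^-12 M

La2(CO3)3(s) ⇌ 2 La^3+ + 3 CO3^2-
Ksp = [La^3+]^2[CO3^2-]^3
Let s be the molar solubility in this solution. [La^3+] = 0.74 + 2s ≈ 0.74, [CO3^2-] = 3s (Ksp is small, so little additional dissolves).
Ksp ≈ (0.74)^2 × (3s)^3
s = 2.3 × 10^-12 M
Check: 2s = 4.6 x 10^-12 ≪ 0.74, so the approximation is valid.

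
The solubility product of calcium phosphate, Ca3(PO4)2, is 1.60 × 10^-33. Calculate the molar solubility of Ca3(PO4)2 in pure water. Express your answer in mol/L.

Ca3(PO4)2(s) <=> 3 Ca^2+(aq) + 2 PO4^3-(aq)
Ksp = [Ca^2+]^3[PO4^3-]^2
If s mol/L of Ca3(PO4)2 dissolves, [Ca^2+] = 3s and [PO4^3-] = 2s.
Ksp = (3s)^3(2s)^2 = 108s^5
Solving, s = (1.60 × 10^-33/108)^(1/5) = 1.08 × 10^-7 M

s ≈ 1.08 x 10^-7 M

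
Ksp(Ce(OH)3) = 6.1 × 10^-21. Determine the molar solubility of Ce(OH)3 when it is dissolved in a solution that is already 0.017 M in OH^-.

s = 1.2 x 10^-15 M

Ce(OH)3(s) ⇌ Ce^3+ + 3 OH^-
Ksp = [Ce^3+][OH^-]^3
If s mol/L dissolves here, [Ce^3+] = s, [OH^-] = 0.017 + 3s ≈ 0.017 (common-ion effect: OH^- is already 0.017 M).
Ksp ≈ s × (0.017)^3
s = 1.2 × 10^-15 M
Check: 3s = 3.7 x 10^-15 ≪ 0.017, so the approximation is valid.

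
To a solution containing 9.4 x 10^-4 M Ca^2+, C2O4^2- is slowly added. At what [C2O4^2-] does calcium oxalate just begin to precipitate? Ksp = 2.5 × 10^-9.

[C2O4^2-] = 2.7e-6 M

CaC2O4(s) <=> Ca^2+ + C2O4^2-
Ksp = [Ca^2+][C2O4^2-]
Precipitation begins when Q = Ksp. With [Ca^2+] = 9.4 x 10^-4 M:
2.5 × 10^-9 = (9.4 x 10^-4) × [C2O4^2-]
[C2O4^2-] = (2.5 × 10^-9 / 9.4 x 10^-4) = 2.7 × 10^-6 M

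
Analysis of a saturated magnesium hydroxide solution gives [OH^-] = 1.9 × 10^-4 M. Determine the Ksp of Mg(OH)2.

Mg(OH)2(s) ⇌ Mg^2+ + 2 OH^-
Stoichiometry gives [Mg^2+] = (1/2)[OH^-] = 9.50 x 10^-5 M.
Ksp = [Mg^2+][OH^-]^2
Ksp = 9.50 × 10^-5 × (1.9 x 10^-4)^2 = 3.4 × 10^-12

Ksp ≈ 3.4 × 10^-12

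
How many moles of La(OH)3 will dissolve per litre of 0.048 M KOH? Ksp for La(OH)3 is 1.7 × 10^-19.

La(OH)3(s) <=> La^3+(aq) + 3 OH^-(aq)
Ksp = [La^3+][OH^-]^3
Let s = moles of La(OH)3 that dissolve per litre. [La^3+] = s, [OH^-] = 0.048 + 3s ≈ 0.048 (since OH^- from KOH dominates).
Ksp ≈ s × (0.048)^3
s = 1.5 × 10^-15 M
Check: 3s = 4.6 x 10^-15 ≪ 0.048, so the approximation is valid.

1.5 × 10^-15 M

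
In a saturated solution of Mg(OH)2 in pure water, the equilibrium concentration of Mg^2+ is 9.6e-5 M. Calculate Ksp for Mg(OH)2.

Mg(OH)2(s) ⇌ Mg^2+(aq) + 2 OH^-(aq)
Stoichiometry gives [OH^-] = (2/1)[Mg^2+] = 1.92 × 10^-4 M.
Ksp = [Mg^2+][OH^-]^2
Ksp = 9.6 x 10^-5 × (1.92 x 10^-4)^2 = 3.5 × 10^-12

Ksp = 3.5 x 10^-12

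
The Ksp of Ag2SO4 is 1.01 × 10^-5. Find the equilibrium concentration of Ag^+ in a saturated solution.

Ag2SO4(s) ⇌ 2 Ag^+(aq) + SO4^2-(aq)
Ksp = [Ag^+]^2[SO4^2-]
With molar solubility s: [Ag^+] = 2s, [SO4^2-] = s.
Substituting: Ksp = (2s)^2s = 4s^3
s^3 = 1.01 × 10^-5 / 4, so s = 1.362 × 10^-2 M
[Ag^+] = 2s = 2.72 × 10^-2 M

[Ag^+] ≈ 0.0272 M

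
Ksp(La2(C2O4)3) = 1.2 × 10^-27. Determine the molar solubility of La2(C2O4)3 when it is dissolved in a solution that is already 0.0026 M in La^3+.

La2(C2O4)3(s) <=> 2 La^3+(aq) + 3 C2O4^2-(aq)
Ksp = [La^3+]^2[C2O4^2-]^3
Let s be the molar solubility in this solution. [La^3+] = 0.0026 + 2s ≈ 0.0026, [C2O4^2-] = 3s (Ksp is small, so little additional dissolves).
Ksp ≈ (0.0026)^2 × (3s)^3
s = 1.9 × 10^-8 M
Check: 2s = 3.7 × 10^-8 ≪ 0.0026, so the approximation is valid.

1.9 × 10^-8 M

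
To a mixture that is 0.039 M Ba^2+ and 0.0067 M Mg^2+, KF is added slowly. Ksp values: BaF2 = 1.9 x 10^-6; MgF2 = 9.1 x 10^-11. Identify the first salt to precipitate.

MgF2

Precipitation of each salt starts when its ion product equals its Ksp.
For BaF2: 1.9 x 10^-6 = 0.039 × [F^-]^2  ⇒  [F^-] = 7.0 x 10^-3 M.
For MgF2: 9.1 x 10^-11 = 0.0067 × [F^-]^2  ⇒  [F^-] = 1.2 x 10^-4 M.
The salt with the lower threshold [F^-] precipitates first: MgF2.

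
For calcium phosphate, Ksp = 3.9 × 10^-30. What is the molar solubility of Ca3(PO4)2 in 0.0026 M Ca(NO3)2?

7.4 × 10^-12 M

Ca3(PO4)2(s) <=> 3 Ca^2+(aq) + 2 PO4^3-(aq)
Ksp = [Ca^2+]^3[PO4^3-]^2
Let s be the molar solubility in this solution. [Ca^2+] = 0.0026 + 3s ≈ 0.0026, [PO4^3-] = 2s (common-ion effect: Ca^2+ is already 0.0026 M).
Ksp ≈ (0.0026)^3 × (2s)^2
s = 7.4 x 10^-12 M
Check: 3s = 2.2 × 10^-11 ≪ 0.0026, so the approximation is valid.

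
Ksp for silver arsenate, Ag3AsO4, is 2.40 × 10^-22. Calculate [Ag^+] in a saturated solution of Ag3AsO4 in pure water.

[Ag^+] ≈ 5.18e-6 M

Ag3AsO4(s) ⇌ 3 Ag^+ + AsO4^3-
Ksp = [Ag^+]^3[AsO4^3-]
Let s = molar solubility. Then [Ag^+] = 3s and [AsO4^3-] = s.
Ksp = (3s)^3s = 27s^4
Solving, s = (2.40 × 10^-22/27)^(1/4) = 1.727 x 10^-6 M
[Ag^+] = 3s = 5.18 × 10^-6 M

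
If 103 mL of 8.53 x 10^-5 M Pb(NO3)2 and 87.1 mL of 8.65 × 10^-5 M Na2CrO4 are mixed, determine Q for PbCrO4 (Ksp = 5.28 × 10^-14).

Total volume = 103 + 87.1 = 190.1 mL.
[Pb^2+] = 8.53 × 10^-5 × (103/190.1) = 4.622 × 10^-5 M
[CrO4^2-] = 8.65 × 10^-5 × (87.1/190.1) = 3.963 × 10^-5 M
PbCrO4(s) ⇌ Pb^2+(aq) + CrO4^2-(aq), so Q = [Pb^2+][CrO4^2-]
Q = (4.622 × 10^-5)(3.963 × 10^-5) = 1.83 × 10^-9
Q > Ksp, so PbCrO4 will precipitate.

Q = 1.83 × 10^-9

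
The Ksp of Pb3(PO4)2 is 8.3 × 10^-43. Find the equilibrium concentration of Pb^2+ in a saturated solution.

[Pb^2+] = 4.5 x 10^-9 M

Pb3(PO4)2(s) <=> 3 Pb^2+(aq) + 2 PO4^3-(aq)
Ksp = [Pb^2+]^3[PO4^3-]^2
For each mole of Pb3(PO4)2 that dissolves: [Pb^2+] = 3s, [PO4^3-] = 2s.
So Ksp = (3s)^3 × (2s)^2 = 108s^5
s^5 = 8.3 × 10^-43 / 108, so s = 1.50 × 10^-9 M
[Pb^2+] = 3s = 4.5 × 10^-9 M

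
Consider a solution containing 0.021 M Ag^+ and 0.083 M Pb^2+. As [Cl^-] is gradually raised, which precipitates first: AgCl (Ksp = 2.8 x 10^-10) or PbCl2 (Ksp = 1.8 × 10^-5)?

Precipitation of each salt starts when its ion product equals its Ksp.
For AgCl: 2.8 x 10^-10 = 0.021 × [Cl^-]  ⇒  [Cl^-] = 1.3 × 10^-8 M.
For PbCl2: 1.8 × 10^-5 = 0.083 × [Cl^-]^2  ⇒  [Cl^-] = 1.5 x 10^-2 M.
The salt with the lower threshold [Cl^-] precipitates first: AgCl.

AgCl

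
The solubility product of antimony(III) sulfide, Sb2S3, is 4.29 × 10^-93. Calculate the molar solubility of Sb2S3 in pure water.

s ≈ 1.32 x 10^-19 M

Sb2S3(s) ⇌ 2 Sb^3+(aq) + 3 S^2-(aq)
Ksp = [Sb^3+]^2[S^2-]^3
For each mole of Sb2S3 that dissolves: [Sb^3+] = 2s, [S^2-] = 3s.
So Ksp = (2s)^2 × (3s)^3 = 108s^5
Solving, s = (4.29 × 10^-93/108)^(1/5) = 1.32 × 10^-19 M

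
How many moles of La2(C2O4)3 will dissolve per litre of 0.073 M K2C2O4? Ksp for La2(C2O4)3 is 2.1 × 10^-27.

La2(C2O4)3(s) ⇌ 2 La^3+(aq) + 3 C2O4^2-(aq)
Ksp = [La^3+]^2[C2O4^2-]^3
Let s be the molar solubility in this solution. [La^3+] = 2s, [C2O4^2-] = 0.073 + 3s ≈ 0.073 (Ksp is small, so little additional dissolves).
Ksp ≈ (2s)^2 × (0.073)^3
s = 1.2 × 10^-12 M
Check: 3s = 3.5 x 10^-12 ≪ 0.073, so the approximation is valid.

s ≈ 1.2 × 10^-12 M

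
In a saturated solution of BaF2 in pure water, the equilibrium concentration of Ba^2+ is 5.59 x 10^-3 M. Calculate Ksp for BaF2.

Ksp = 6.99e-7

BaF2(s) ⇌ Ba^2+(aq) + 2 F^-(aq)
Stoichiometry gives [F^-] = (2/1)[Ba^2+] = 1.118 × 10^-2 M.
Ksp = [Ba^2+][F^-]^2
Ksp = 5.59 × 10^-3 × (1.118 x 10^-2)^2 = 6.99 x 10^-7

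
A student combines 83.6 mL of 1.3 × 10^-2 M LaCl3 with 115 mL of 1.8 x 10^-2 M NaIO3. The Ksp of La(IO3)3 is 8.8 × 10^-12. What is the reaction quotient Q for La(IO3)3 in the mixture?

Total volume = 83.6 + 115 = 198.6 mL.
[La^3+] = 1.3 × 10^-2 × (83.6/198.6) = 5.47 x 10^-3 M
[IO3^-] = 1.8 × 10^-2 × (115/198.6) = 1.04 × 10^-2 M
La(IO3)3(s) ⇌ La^3+ + 3 IO3^-, so Q = [La^3+][IO3^-]^3
Q = (5.47 × 10^-3)(1.04 × 10^-2)^3 = 6.2 x 10^-9
Q > Ksp, so La(IO3)3 will precipitate.

Q ≈ 6.2e-9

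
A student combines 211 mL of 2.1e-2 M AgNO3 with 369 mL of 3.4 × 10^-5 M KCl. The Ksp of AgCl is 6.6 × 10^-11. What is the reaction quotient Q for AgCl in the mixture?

Total volume = 211 + 369 = 580 mL.
[Ag^+] = 2.1 x 10^-2 × (211/580) = 7.64 × 10^-3 M
[Cl^-] = 3.4 x 10^-5 × (369/580) = 2.16 × 10^-5 M
AgCl(s) ⇌ Ag^+ + Cl^-, so Q = [Ag^+][Cl^-]
Q = (7.64 x 10^-3)(2.16 x 10^-5) = 1.7 × 10^-7
Q > Ksp, so AgCl will precipitate.

Q = 1.7 × 10^-7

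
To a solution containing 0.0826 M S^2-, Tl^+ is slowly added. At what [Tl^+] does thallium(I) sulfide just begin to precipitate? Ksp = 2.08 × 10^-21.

Tl2S(s) ⇌ 2 Tl^+(aq) + S^2-(aq)
Ksp = [Tl^+]^2[S^2-]
Precipitation begins when Q = Ksp. With [S^2-] = 0.0826 M:
2.08 × 10^-21 = (0.0826) × [Tl^+]^2
[Tl^+] = (2.08 × 10^-21 / 8.26 × 10^-2)^(1/2) = 1.59 × 10^-10 M

[Tl^+] ≈ 1.59 × 10^-10 M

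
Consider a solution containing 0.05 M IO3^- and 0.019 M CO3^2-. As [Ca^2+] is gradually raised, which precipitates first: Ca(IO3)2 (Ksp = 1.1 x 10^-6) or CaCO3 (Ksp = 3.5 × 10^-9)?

Precipitation of each salt starts when its ion product equals its Ksp.
For Ca(IO3)2: 1.1 x 10^-6 = (0.05)^2 × [Ca^2+]  ⇒  [Ca^2+] = 4.4 x 10^-4 M.
For CaCO3: 3.5 × 10^-9 = 0.019 × [Ca^2+]  ⇒  [Ca^2+] = 1.8 × 10^-7 M.
The salt with the lower threshold [Ca^2+] precipitates first: CaCO3.

CaCO3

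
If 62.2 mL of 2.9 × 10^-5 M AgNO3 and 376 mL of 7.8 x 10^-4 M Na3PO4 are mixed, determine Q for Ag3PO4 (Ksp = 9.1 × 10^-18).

Total volume = 62.2 + 376 = 438.2 mL.
[Ag^+] = 2.9 × 10^-5 × (62.2/438.2) = 4.12 × 10^-6 M
[PO4^3-] = 7.8 × 10^-4 × (376/438.2) = 6.69 x 10^-4 M
Ag3PO4(s) <=> 3 Ag^+ + PO4^3-, so Q = [Ag^+]^3[PO4^3-]
Q = (4.12 × 10^-6)^3(6.69 x 10^-4) = 4.7 x 10^-20
Q < Ksp, so no precipitate of Ag3PO4 forms.

Q = 4.7e-20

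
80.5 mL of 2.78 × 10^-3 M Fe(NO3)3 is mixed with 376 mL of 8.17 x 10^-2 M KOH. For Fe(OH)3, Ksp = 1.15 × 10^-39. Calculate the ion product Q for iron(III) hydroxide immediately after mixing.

Q ≈ 1.49 x 10^-7

Total volume = 80.5 + 376 = 456.5 mL.
[Fe^3+] = 2.78 × 10^-3 × (80.5/456.5) = 4.902 x 10^-4 M
[OH^-] = 8.17 × 10^-2 × (376/456.5) = 6.729 x 10^-2 M
Fe(OH)3(s) <=> Fe^3+ + 3 OH^-, so Q = [Fe^3+][OH^-]^3
Q = (4.902 × 10^-4)(6.729 x 10^-2)^3 = 1.49 × 10^-7
Q > Ksp, so Fe(OH)3 will precipitate.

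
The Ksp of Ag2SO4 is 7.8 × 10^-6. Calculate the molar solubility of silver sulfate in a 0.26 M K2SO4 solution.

s ≈ 2.7e-3 M

Ag2SO4(s) ⇌ 2 Ag^+(aq) + SO4^2-(aq)
Ksp = [Ag^+]^2[SO4^2-]
If s mol/L dissolves here, [Ag^+] = 2s, [SO4^2-] = 0.26 + s ≈ 0.26 (since SO4^2- from K2SO4 dominates).
Ksp ≈ (2s)^2 × 0.26
s = 2.7 × 10^-3 M
Check: s = 2.7 × 10^-3 ≪ 0.26, so the approximation is valid.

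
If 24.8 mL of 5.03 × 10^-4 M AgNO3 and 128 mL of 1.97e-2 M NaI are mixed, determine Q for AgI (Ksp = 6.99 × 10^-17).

Q ≈ 1.35 x 10^-6

Total volume = 24.8 + 128 = 152.8 mL.
[Ag^+] = 5.03 x 10^-4 × (24.8/152.8) = 8.164 x 10^-5 M
[I^-] = 1.97 × 10^-2 × (128/152.8) = 1.650 x 10^-2 M
AgI(s) ⇌ Ag^+ + I^-, so Q = [Ag^+][I^-]
Q = (8.164 × 10^-5)(1.650 × 10^-2) = 1.35 x 10^-6
Q > Ksp, so AgI will precipitate.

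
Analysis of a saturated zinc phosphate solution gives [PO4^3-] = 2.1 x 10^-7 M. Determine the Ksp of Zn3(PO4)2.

Ksp = 1.4 x 10^-33

Zn3(PO4)2(s) ⇌ 3 Zn^2+(aq) + 2 PO4^3-(aq)
Stoichiometry gives [Zn^2+] = (3/2)[PO4^3-] = 3.15 x 10^-7 M.
Ksp = [Zn^2+]^3[PO4^3-]^2
Ksp = (3.15 × 10^-7)^3 × (2.1 × 10^-7)^2 = 1.4 x 10^-33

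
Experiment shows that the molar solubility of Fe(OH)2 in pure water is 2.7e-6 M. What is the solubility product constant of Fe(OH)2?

Fe(OH)2(s) ⇌ Fe^2+(aq) + 2 OH^-(aq)
For each mole of Fe(OH)2 that dissolves: [Fe^2+] = s, [OH^-] = 2s.
Ksp = [Fe^2+][OH^-]^2
Ksp = s(2s)^2 = 4s^3
Ksp = 4 × (2.7 × 10^-6)^3 = 7.9 × 10^-17

Ksp = 7.9 × 10^-17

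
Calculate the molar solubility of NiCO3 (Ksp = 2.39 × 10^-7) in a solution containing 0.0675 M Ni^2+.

s ≈ 3.54 × 10^-6 M

NiCO3(s) <=> Ni^2+ + CO3^2-
Ksp = [Ni^2+][CO3^2-]
Let s be the molar solubility in this solution. [Ni^2+] = 0.0675 + s ≈ 0.0675, [CO3^2-] = s (common-ion effect: Ni^2+ is already 0.0675 M).
Ksp ≈ 0.0675 × s
s = 3.54 x 10^-6 M
Check: s = 3.5 × 10^-6 ≪ 0.0675, so the approximation is valid.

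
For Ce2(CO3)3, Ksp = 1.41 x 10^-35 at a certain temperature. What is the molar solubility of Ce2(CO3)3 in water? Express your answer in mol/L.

Ce2(CO3)3(s) <=> 2 Ce^3+(aq) + 3 CO3^2-(aq)
Ksp = [Ce^3+]^2[CO3^2-]^3
Let s = molar solubility. Then [Ce^3+] = 2s and [CO3^2-] = 3s.
Ksp = (2s)^2(3s)^3 = 108s^5
Solving, s = (1.41 x 10^-35/108)^(1/5) = 4.20 x 10^-8 M

4.20 × 10^-8 M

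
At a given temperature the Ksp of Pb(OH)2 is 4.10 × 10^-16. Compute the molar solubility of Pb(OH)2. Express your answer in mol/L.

s = 4.68 × 10^-6 M

Pb(OH)2(s) ⇌ Pb^2+ + 2 OH^-
Ksp = [Pb^2+][OH^-]^2
If s mol/L of Pb(OH)2 dissolves, [Pb^2+] = s and [OH^-] = 2s.
Ksp = s(2s)^2 = 4s^3
s = (4.10 × 10^-16 / 4)^(1/3) = 4.68 × 10^-6 M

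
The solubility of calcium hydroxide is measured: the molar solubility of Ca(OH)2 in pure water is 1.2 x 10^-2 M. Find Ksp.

6.9e-6

Ca(OH)2(s) <=> Ca^2+(aq) + 2 OH^-(aq)
With molar solubility s: [Ca^2+] = s, [OH^-] = 2s.
Ksp = [Ca^2+][OH^-]^2
So Ksp = s × (2s)^2 = 4s^3
Ksp = 4 × (1.2 × 10^-2)^3 = 6.9 × 10^-6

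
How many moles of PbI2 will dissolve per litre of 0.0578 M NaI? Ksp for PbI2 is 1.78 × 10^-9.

PbI2(s) <=> Pb^2+ + 2 I^-
Ksp = [Pb^2+][I^-]^2
If s mol/L dissolves here, [Pb^2+] = s, [I^-] = 0.0578 + 2s ≈ 0.0578 (common-ion effect: I^- is already 0.0578 M).
Ksp ≈ s × (0.0578)^2
s = 5.33 × 10^-7 M
Check: 2s = 1.1 × 10^-6 ≪ 0.0578, so the approximation is valid.

s = 5.33e-7 M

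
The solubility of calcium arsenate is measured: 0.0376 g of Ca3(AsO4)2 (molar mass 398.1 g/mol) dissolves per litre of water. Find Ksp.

Ksp = 8.12 × 10^-19

Molar solubility s = (3.76 × 10^-2 g/L) / (398.1 g/mol) = 9.445 x 10^-5 M.
Ca3(AsO4)2(s) <=> 3 Ca^2+ + 2 AsO4^3-
With molar solubility s: [Ca^2+] = 3s, [AsO4^3-] = 2s.
Ksp = [Ca^2+]^3[AsO4^3-]^2
So Ksp = (3s)^3 × (2s)^2 = 108s^5
With s = 9.445 x 10^-5: Ksp = 8.12 × 10^-19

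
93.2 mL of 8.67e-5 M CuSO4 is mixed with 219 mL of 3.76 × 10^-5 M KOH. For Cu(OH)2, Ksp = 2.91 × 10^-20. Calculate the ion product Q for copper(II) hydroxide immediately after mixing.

Q ≈ 1.80 × 10^-14

Total volume = 93.2 + 219 = 312.2 mL.
[Cu^2+] = 8.67 × 10^-5 × (93.2/312.2) = 2.588 x 10^-5 M
[OH^-] = 3.76 × 10^-5 × (219/312.2) = 2.638 x 10^-5 M
Cu(OH)2(s) ⇌ Cu^2+ + 2 OH^-, so Q = [Cu^2+][OH^-]^2
Q = (2.588 × 10^-5)(2.638 × 10^-5)^2 = 1.80 x 10^-14
Q > Ksp, so Cu(OH)2 will precipitate.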